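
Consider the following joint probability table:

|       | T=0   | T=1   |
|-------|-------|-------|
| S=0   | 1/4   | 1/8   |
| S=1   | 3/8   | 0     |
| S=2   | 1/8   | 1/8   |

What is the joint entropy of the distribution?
H(S,T) = -Σ P(S,T) log₂ P(S,T), summed over the non-zero cells:
H(S,T) = -[(1/4)·log₂(1/4) + (1/8)·log₂(1/8) + (3/8)·log₂(3/8) + (1/8)·log₂(1/8) + (1/8)·log₂(1/8)]
  = 0.5000 + 0.3750 + 0.5306 + 0.3750 + 0.3750
  = 2.1556 bits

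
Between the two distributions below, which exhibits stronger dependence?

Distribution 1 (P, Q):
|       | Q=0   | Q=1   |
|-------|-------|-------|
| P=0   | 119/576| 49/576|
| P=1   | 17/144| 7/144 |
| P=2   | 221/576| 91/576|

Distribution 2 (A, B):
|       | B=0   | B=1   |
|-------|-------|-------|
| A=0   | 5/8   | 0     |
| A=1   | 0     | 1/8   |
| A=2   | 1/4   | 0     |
Distribution 1 (P, Q):
Marginal P(P) (row sums):
  P(P=0) = 119/576 + 49/576 = 7/24
  P(P=1) = 17/144 + 7/144 = 1/6
  P(P=2) = 221/576 + 91/576 = 13/24
Marginal P(Q) (column sums):
  P(Q=0) = 119/576 + 17/144 + 221/576 = 17/24
  P(Q=1) = 49/576 + 7/144 + 91/576 = 7/24

H(P) = -[(7/24)·log₂(7/24) + (1/6)·log₂(1/6) + (13/24)·log₂(13/24)]
  = 0.5185 + 0.4308 + 0.4791
  = 1.4284 bits
H(Q) = -[(17/24)·log₂(17/24) + (7/24)·log₂(7/24)]
  = 0.3524 + 0.5185
  = 0.8709 bits
H(P,Q) = -[(119/576)·log₂(119/576) + (49/576)·log₂(49/576) + (17/144)·log₂(17/144) + (7/144)·log₂(7/144) + (221/576)·log₂(221/576) + (91/576)·log₂(91/576)]
  = 0.4700 + 0.3024 + 0.3639 + 0.2121 + 0.5303 + 0.4206
  = 2.2993 bits

I(P;Q) = H(P) + H(Q) - H(P,Q)
  = 1.4284 + 0.8709 - 2.2993
  = 0.0000 bits

Distribution 2 (A, B):
Marginal P(A) (row sums):
  P(A=0) = 5/8 + 0 = 5/8
  P(A=1) = 0 + 1/8 = 1/8
  P(A=2) = 1/4 + 0 = 1/4
Marginal P(B) (column sums):
  P(B=0) = 5/8 + 0 + 1/4 = 7/8
  P(B=1) = 0 + 1/8 + 0 = 1/8

H(A) = -[(5/8)·log₂(5/8) + (1/8)·log₂(1/8) + (1/4)·log₂(1/4)]
  = 0.4238 + 0.3750 + 0.5000
  = 1.2988 bits
H(B) = -[(7/8)·log₂(7/8) + (1/8)·log₂(1/8)]
  = 0.1686 + 0.3750
  = 0.5436 bits
H(A,B) = -[(5/8)·log₂(5/8) + (1/8)·log₂(1/8) + (1/4)·log₂(1/4)]
  = 0.4238 + 0.3750 + 0.5000
  = 1.2988 bits

I(A;B) = H(A) + H(B) - H(A,B)
  = 1.2988 + 0.5436 - 1.2988
  = 0.5436 bits

I(A;B) = 0.5436 bits > I(P;Q) = 0.0000 bits, so (A, B) has the higher mutual information (stronger dependence).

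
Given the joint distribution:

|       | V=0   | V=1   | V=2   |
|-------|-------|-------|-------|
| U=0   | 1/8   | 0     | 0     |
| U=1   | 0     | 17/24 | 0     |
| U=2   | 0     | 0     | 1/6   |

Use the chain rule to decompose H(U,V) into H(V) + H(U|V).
By the chain rule: H(U,V) = H(V) + H(U|V)

Marginal P(V) (column sums):
  P(V=0) = 1/8 + 0 + 0 = 1/8
  P(V=1) = 0 + 17/24 + 0 = 17/24
  P(V=2) = 0 + 0 + 1/6 = 1/6
H(V) = -[(1/8)·log₂(1/8) + (17/24)·log₂(17/24) + (1/6)·log₂(1/6)]
  = 0.3750 + 0.3524 + 0.4308
  = 1.1582 bits
H(U|V) = -Σ P(U,V)·log₂ P(U|V), where P(U|V) = P(U,V) / P(V)
  (cells with P(U,V) = 0 contribute 0)
  (U=0,V=0): P(U|V) = (1/8)/(1/8) = 1;  -(1/8)·log₂(1) = 0.0000
  (U=1,V=1): P(U|V) = (17/24)/(17/24) = 1;  -(17/24)·log₂(1) = 0.0000
  (U=2,V=2): P(U|V) = (1/6)/(1/6) = 1;  -(1/6)·log₂(1) = 0.0000
H(U|V) = 0.0000 + 0.0000 + 0.0000
  = 0.0000 bits

H(U,V) = H(V) + H(U|V) = 1.1582 + 0.0000 = 1.1582 bits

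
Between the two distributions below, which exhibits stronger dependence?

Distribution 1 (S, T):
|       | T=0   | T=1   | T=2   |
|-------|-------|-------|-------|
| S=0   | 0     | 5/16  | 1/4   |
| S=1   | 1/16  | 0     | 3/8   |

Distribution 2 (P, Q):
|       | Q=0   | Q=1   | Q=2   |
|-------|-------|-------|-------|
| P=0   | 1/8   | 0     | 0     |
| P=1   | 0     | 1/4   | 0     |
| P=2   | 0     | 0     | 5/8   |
Distribution 1 (S, T):
Marginal P(S) (row sums):
  P(S=0) = 0 + 5/16 + 1/4 = 9/16
  P(S=1) = 1/16 + 0 + 3/8 = 7/16
Marginal P(T) (column sums):
  P(T=0) = 0 + 1/16 = 1/16
  P(T=1) = 5/16 + 0 = 5/16
  P(T=2) = 1/4 + 3/8 = 5/8

H(S) = -[(9/16)·log₂(9/16) + (7/16)·log₂(7/16)]
  = 0.4669 + 0.5218
  = 0.9887 bits
H(T) = -[(1/16)·log₂(1/16) + (5/16)·log₂(5/16) + (5/8)·log₂(5/8)]
  = 0.2500 + 0.5244 + 0.4238
  = 1.1982 bits
H(S,T) = -[(5/16)·log₂(5/16) + (1/4)·log₂(1/4) + (1/16)·log₂(1/16) + (3/8)·log₂(3/8)]
  = 0.5244 + 0.5000 + 0.2500 + 0.5306
  = 1.8050 bits

I(S;T) = H(S) + H(T) - H(S,T)
  = 0.9887 + 1.1982 - 1.8050
  = 0.3819 bits

Distribution 2 (P, Q):
Marginal P(P) (row sums):
  P(P=0) = 1/8 + 0 + 0 = 1/8
  P(P=1) = 0 + 1/4 + 0 = 1/4
  P(P=2) = 0 + 0 + 5/8 = 5/8
Marginal P(Q) (column sums):
  P(Q=0) = 1/8 + 0 + 0 = 1/8
  P(Q=1) = 0 + 1/4 + 0 = 1/4
  P(Q=2) = 0 + 0 + 5/8 = 5/8

H(P) = -[(1/8)·log₂(1/8) + (1/4)·log₂(1/4) + (5/8)·log₂(5/8)]
  = 0.3750 + 0.5000 + 0.4238
  = 1.2988 bits
H(Q) = -[(1/8)·log₂(1/8) + (1/4)·log₂(1/4) + (5/8)·log₂(5/8)]
  = 0.3750 + 0.5000 + 0.4238
  = 1.2988 bits
H(P,Q) = -[(1/8)·log₂(1/8) + (1/4)·log₂(1/4) + (5/8)·log₂(5/8)]
  = 0.3750 + 0.5000 + 0.4238
  = 1.2988 bits

I(P;Q) = H(P) + H(Q) - H(P,Q)
  = 1.2988 + 1.2988 - 1.2988
  = 1.2988 bits

I(P;Q) = 1.2988 bits > I(S;T) = 0.3819 bits, so (P, Q) has the higher mutual information (stronger dependence).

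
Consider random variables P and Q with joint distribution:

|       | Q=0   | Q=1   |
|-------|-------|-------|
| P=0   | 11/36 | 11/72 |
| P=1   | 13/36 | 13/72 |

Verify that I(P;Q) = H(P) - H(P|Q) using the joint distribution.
Left side, from I(P;Q) = H(P) + H(Q) - H(P,Q):
Marginal P(P) (row sums):
  P(P=0) = 11/36 + 11/72 = 11/24
  P(P=1) = 13/36 + 13/72 = 13/24
Marginal P(Q) (column sums):
  P(Q=0) = 11/36 + 13/36 = 2/3
  P(Q=1) = 11/72 + 13/72 = 1/3

H(P) = -[(11/24)·log₂(11/24) + (13/24)·log₂(13/24)]
  = 0.5159 + 0.4791
  = 0.9950 bits
H(Q) = -[(2/3)·log₂(2/3) + (1/3)·log₂(1/3)]
  = 0.3900 + 0.5283
  = 0.9183 bits
H(P,Q) = -[(11/36)·log₂(11/36) + (11/72)·log₂(11/72) + (13/36)·log₂(13/36) + (13/72)·log₂(13/72)]
  = 0.5227 + 0.4141 + 0.5306 + 0.4459
  = 1.9133 bits

I(P;Q) = H(P) + H(Q) - H(P,Q)
  = 0.9950 + 0.9183 - 1.9133
  = 0.0000 bits

Right side, with H(P|Q) computed directly from the conditional probabilities:
H(P|Q) = -Σ P(P,Q)·log₂ P(P|Q), where P(P|Q) = P(P,Q) / P(Q)
  (P=0,Q=0): P(P|Q) = (11/36)/(2/3) = 11/24;  -(11/36)·log₂(11/24) = 0.3439
  (P=0,Q=1): P(P|Q) = (11/72)/(1/3) = 11/24;  -(11/72)·log₂(11/24) = 0.1720
  (P=1,Q=0): P(P|Q) = (13/36)/(2/3) = 13/24;  -(13/36)·log₂(13/24) = 0.3194
  (P=1,Q=1): P(P|Q) = (13/72)/(1/3) = 13/24;  -(13/72)·log₂(13/24) = 0.1597
H(P|Q) = 0.3439 + 0.1720 + 0.3194 + 0.1597
  = 0.9950 bits
H(P) - H(P|Q) = 0.9950 - 0.9950 = 0.0000 bits

Both sides equal 0.0000 bits, so I(P;Q) = H(P) - H(P|Q) ✓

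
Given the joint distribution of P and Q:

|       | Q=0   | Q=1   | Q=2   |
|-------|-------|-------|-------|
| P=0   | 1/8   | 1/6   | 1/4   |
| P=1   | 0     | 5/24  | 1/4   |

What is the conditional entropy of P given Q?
Marginal P(Q) (column sums):
  P(Q=0) = 1/8 + 0 = 1/8
  P(Q=1) = 1/6 + 5/24 = 3/8
  P(Q=2) = 1/4 + 1/4 = 1/2

H(P|Q) = -Σ P(P,Q)·log₂ P(P|Q), where P(P|Q) = P(P,Q) / P(Q)
  (cells with P(P,Q) = 0 contribute 0)
  (P=0,Q=0): P(P|Q) = (1/8)/(1/8) = 1;  -(1/8)·log₂(1) = 0.0000
  (P=0,Q=1): P(P|Q) = (1/6)/(3/8) = 4/9;  -(1/6)·log₂(4/9) = 0.1950
  (P=0,Q=2): P(P|Q) = (1/4)/(1/2) = 1/2;  -(1/4)·log₂(1/2) = 0.2500
  (P=1,Q=1): P(P|Q) = (5/24)/(3/8) = 5/9;  -(5/24)·log₂(5/9) = 0.1767
  (P=1,Q=2): P(P|Q) = (1/4)/(1/2) = 1/2;  -(1/4)·log₂(1/2) = 0.2500
H(P|Q) = 0.0000 + 0.1950 + 0.2500 + 0.1767 + 0.2500
  = 0.8717 bits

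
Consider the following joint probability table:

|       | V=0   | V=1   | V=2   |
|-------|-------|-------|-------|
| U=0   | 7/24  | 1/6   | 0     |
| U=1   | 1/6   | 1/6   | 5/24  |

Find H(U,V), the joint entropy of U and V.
H(U,V) = -Σ P(U,V) log₂ P(U,V), summed over the non-zero cells:
H(U,V) = -[(7/24)·log₂(7/24) + (1/6)·log₂(1/6) + (1/6)·log₂(1/6) + (1/6)·log₂(1/6) + (5/24)·log₂(5/24)]
  = 0.5185 + 0.4308 + 0.4308 + 0.4308 + 0.4715
  = 2.2824 bits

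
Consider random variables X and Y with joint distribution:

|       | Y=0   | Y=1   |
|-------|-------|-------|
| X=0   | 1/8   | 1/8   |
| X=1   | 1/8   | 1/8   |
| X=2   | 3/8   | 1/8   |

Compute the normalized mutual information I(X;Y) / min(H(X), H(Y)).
Marginal P(X) (row sums):
  P(X=0) = 1/8 + 1/8 = 1/4
  P(X=1) = 1/8 + 1/8 = 1/4
  P(X=2) = 3/8 + 1/8 = 1/2
Marginal P(Y) (column sums):
  P(Y=0) = 1/8 + 1/8 + 3/8 = 5/8
  P(Y=1) = 1/8 + 1/8 + 1/8 = 3/8

H(X) = -[(1/4)·log₂(1/4) + (1/4)·log₂(1/4) + (1/2)·log₂(1/2)]
  = 0.5000 + 0.5000 + 0.5000
  = 1.5000 bits
H(Y) = -[(5/8)·log₂(5/8) + (3/8)·log₂(3/8)]
  = 0.4238 + 0.5306
  = 0.9544 bits
H(X,Y) = -[(1/8)·log₂(1/8) + (1/8)·log₂(1/8) + (1/8)·log₂(1/8) + (1/8)·log₂(1/8) + (3/8)·log₂(3/8) + (1/8)·log₂(1/8)]
  = 0.3750 + 0.3750 + 0.3750 + 0.3750 + 0.5306 + 0.3750
  = 2.4056 bits

I(X;Y) = H(X) + H(Y) - H(X,Y)
  = 1.5000 + 0.9544 - 2.4056
  = 0.0488 bits

min(H(X), H(Y)) = min(1.5000, 0.9544) = 0.9544 bits
Normalized MI = 0.0488 / 0.9544 = 0.0511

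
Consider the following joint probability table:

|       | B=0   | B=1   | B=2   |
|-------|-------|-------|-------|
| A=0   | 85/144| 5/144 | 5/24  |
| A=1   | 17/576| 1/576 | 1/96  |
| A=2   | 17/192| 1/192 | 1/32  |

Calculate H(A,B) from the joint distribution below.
H(A,B) = -Σ P(A,B) log₂ P(A,B), summed over the non-zero cells:
H(A,B) = -[(85/144)·log₂(85/144) + (5/144)·log₂(5/144) + (5/24)·log₂(5/24) + (17/576)·log₂(17/576) + (1/576)·log₂(1/576) + (1/96)·log₂(1/96) + (17/192)·log₂(17/192) + (1/192)·log₂(1/192) + (1/32)·log₂(1/32)]
  = 0.4489 + 0.1683 + 0.4715 + 0.1500 + 0.0159 + 0.0686 + 0.3097 + 0.0395 + 0.1563
  = 1.8287 bits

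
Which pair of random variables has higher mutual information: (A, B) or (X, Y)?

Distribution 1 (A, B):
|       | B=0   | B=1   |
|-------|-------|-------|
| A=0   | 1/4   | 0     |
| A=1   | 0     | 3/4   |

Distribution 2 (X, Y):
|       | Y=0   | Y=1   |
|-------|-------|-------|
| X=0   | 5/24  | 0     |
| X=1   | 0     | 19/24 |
Distribution 1 (A, B):
Marginal P(A) (row sums):
  P(A=0) = 1/4 + 0 = 1/4
  P(A=1) = 0 + 3/4 = 3/4
Marginal P(B) (column sums):
  P(B=0) = 1/4 + 0 = 1/4
  P(B=1) = 0 + 3/4 = 3/4

H(A) = -[(1/4)·log₂(1/4) + (3/4)·log₂(3/4)]
  = 0.5000 + 0.3113
  = 0.8113 bits
H(B) = -[(1/4)·log₂(1/4) + (3/4)·log₂(3/4)]
  = 0.5000 + 0.3113
  = 0.8113 bits
H(A,B) = -[(1/4)·log₂(1/4) + (3/4)·log₂(3/4)]
  = 0.5000 + 0.3113
  = 0.8113 bits

I(A;B) = H(A) + H(B) - H(A,B)
  = 0.8113 + 0.8113 - 0.8113
  = 0.8113 bits

Distribution 2 (X, Y):
Marginal P(X) (row sums):
  P(X=0) = 5/24 + 0 = 5/24
  P(X=1) = 0 + 19/24 = 19/24
Marginal P(Y) (column sums):
  P(Y=0) = 5/24 + 0 = 5/24
  P(Y=1) = 0 + 19/24 = 19/24

H(X) = -[(5/24)·log₂(5/24) + (19/24)·log₂(19/24)]
  = 0.4715 + 0.2668
  = 0.7383 bits
H(Y) = -[(5/24)·log₂(5/24) + (19/24)·log₂(19/24)]
  = 0.4715 + 0.2668
  = 0.7383 bits
H(X,Y) = -[(5/24)·log₂(5/24) + (19/24)·log₂(19/24)]
  = 0.4715 + 0.2668
  = 0.7383 bits

I(X;Y) = H(X) + H(Y) - H(X,Y)
  = 0.7383 + 0.7383 - 0.7383
  = 0.7383 bits

I(A;B) = 0.8113 bits > I(X;Y) = 0.7383 bits, so (A, B) has the higher mutual information (stronger dependence).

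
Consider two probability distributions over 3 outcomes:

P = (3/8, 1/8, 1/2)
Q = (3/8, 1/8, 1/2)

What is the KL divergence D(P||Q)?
D(P||Q) = Σ P(i) log₂(P(i)/Q(i))
  i=0: (3/8) × log₂((3/8)/(3/8)) = (3/8) × log₂(1) = 0.0000
  i=1: (1/8) × log₂((1/8)/(1/8)) = (1/8) × log₂(1) = 0.0000
  i=2: (1/2) × log₂((1/2)/(1/2)) = (1/2) × log₂(1) = 0.0000
D(P||Q) = 0.0000 + 0.0000 + 0.0000
  = 0.0000 bits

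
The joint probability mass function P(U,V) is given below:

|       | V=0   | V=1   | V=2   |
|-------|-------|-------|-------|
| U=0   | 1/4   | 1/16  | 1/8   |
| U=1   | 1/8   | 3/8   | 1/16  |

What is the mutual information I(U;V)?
Marginal P(U) (row sums):
  P(U=0) = 1/4 + 1/16 + 1/8 = 7/16
  P(U=1) = 1/8 + 3/8 + 1/16 = 9/16
Marginal P(V) (column sums):
  P(V=0) = 1/4 + 1/8 = 3/8
  P(V=1) = 1/16 + 3/8 = 7/16
  P(V=2) = 1/8 + 1/16 = 3/16

H(U) = -[(7/16)·log₂(7/16) + (9/16)·log₂(9/16)]
  = 0.5218 + 0.4669
  = 0.9887 bits
H(V) = -[(3/8)·log₂(3/8) + (7/16)·log₂(7/16) + (3/16)·log₂(3/16)]
  = 0.5306 + 0.5218 + 0.4528
  = 1.5052 bits
H(U,V) = -[(1/4)·log₂(1/4) + (1/16)·log₂(1/16) + (1/8)·log₂(1/8) + (1/8)·log₂(1/8) + (3/8)·log₂(3/8) + (1/16)·log₂(1/16)]
  = 0.5000 + 0.2500 + 0.3750 + 0.3750 + 0.5306 + 0.2500
  = 2.2806 bits

I(U;V) = H(U) + H(V) - H(U,V)
  = 0.9887 + 1.5052 - 2.2806
  = 0.2133 bits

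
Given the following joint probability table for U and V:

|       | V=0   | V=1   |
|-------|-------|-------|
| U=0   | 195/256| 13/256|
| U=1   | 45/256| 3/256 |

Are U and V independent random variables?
Marginal P(U) (row sums):
  P(U=0) = 195/256 + 13/256 = 13/16
  P(U=1) = 45/256 + 3/256 = 3/16
Marginal P(V) (column sums):
  P(V=0) = 195/256 + 45/256 = 15/16
  P(V=1) = 13/256 + 3/256 = 1/16

U and V are independent iff P(U=i,V=j) = P(U=i)·P(V=j) for every cell.
  P(U=0)·P(V=0) = 13/16 × 15/16 = 195/256 = P(U=0,V=0) ✓
  P(U=0)·P(V=1) = 13/16 × 1/16 = 13/256 = P(U=0,V=1) ✓
  P(U=1)·P(V=0) = 3/16 × 15/16 = 45/256 = P(U=1,V=0) ✓
  P(U=1)·P(V=1) = 3/16 × 1/16 = 3/256 = P(U=1,V=1) ✓

Yes, U and V are independent: every cell factors, so I(U;V) = 0 bits.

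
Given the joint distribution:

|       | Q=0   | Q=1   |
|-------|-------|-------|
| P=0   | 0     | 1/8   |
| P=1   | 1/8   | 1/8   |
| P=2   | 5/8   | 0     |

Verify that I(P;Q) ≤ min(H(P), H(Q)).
Marginal P(P) (row sums):
  P(P=0) = 0 + 1/8 = 1/8
  P(P=1) = 1/8 + 1/8 = 1/4
  P(P=2) = 5/8 + 0 = 5/8
Marginal P(Q) (column sums):
  P(Q=0) = 0 + 1/8 + 5/8 = 3/4
  P(Q=1) = 1/8 + 1/8 + 0 = 1/4

H(P) = -[(1/8)·log₂(1/8) + (1/4)·log₂(1/4) + (5/8)·log₂(5/8)]
  = 0.3750 + 0.5000 + 0.4238
  = 1.2988 bits
H(Q) = -[(3/4)·log₂(3/4) + (1/4)·log₂(1/4)]
  = 0.3113 + 0.5000
  = 0.8113 bits
H(P,Q) = -[(1/8)·log₂(1/8) + (1/8)·log₂(1/8) + (1/8)·log₂(1/8) + (5/8)·log₂(5/8)]
  = 0.3750 + 0.3750 + 0.3750 + 0.4238
  = 1.5488 bits

I(P;Q) = H(P) + H(Q) - H(P,Q)
  = 1.2988 + 0.8113 - 1.5488
  = 0.5613 bits

min(H(P), H(Q)) = min(1.2988, 0.8113) = 0.8113 bits
Since 0.5613 ≤ 0.8113, the bound is satisfied ✓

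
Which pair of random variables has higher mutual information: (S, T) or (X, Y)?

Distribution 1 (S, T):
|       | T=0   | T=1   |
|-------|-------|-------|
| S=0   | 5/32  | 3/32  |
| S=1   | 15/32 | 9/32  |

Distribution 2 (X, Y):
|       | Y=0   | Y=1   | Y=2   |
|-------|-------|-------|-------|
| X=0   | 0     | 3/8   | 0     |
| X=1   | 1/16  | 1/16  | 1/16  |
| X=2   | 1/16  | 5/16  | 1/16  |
Distribution 1 (S, T):
Marginal P(S) (row sums):
  P(S=0) = 5/32 + 3/32 = 1/4
  P(S=1) = 15/32 + 9/32 = 3/4
Marginal P(T) (column sums):
  P(T=0) = 5/32 + 15/32 = 5/8
  P(T=1) = 3/32 + 9/32 = 3/8

H(S) = -[(1/4)·log₂(1/4) + (3/4)·log₂(3/4)]
  = 0.5000 + 0.3113
  = 0.8113 bits
H(T) = -[(5/8)·log₂(5/8) + (3/8)·log₂(3/8)]
  = 0.4238 + 0.5306
  = 0.9544 bits
H(S,T) = -[(5/32)·log₂(5/32) + (3/32)·log₂(3/32) + (15/32)·log₂(15/32) + (9/32)·log₂(9/32)]
  = 0.4184 + 0.3202 + 0.5124 + 0.5147
  = 1.7657 bits

I(S;T) = H(S) + H(T) - H(S,T)
  = 0.8113 + 0.9544 - 1.7657
  = 0.0000 bits

Distribution 2 (X, Y):
Marginal P(X) (row sums):
  P(X=0) = 0 + 3/8 + 0 = 3/8
  P(X=1) = 1/16 + 1/16 + 1/16 = 3/16
  P(X=2) = 1/16 + 5/16 + 1/16 = 7/16
Marginal P(Y) (column sums):
  P(Y=0) = 0 + 1/16 + 1/16 = 1/8
  P(Y=1) = 3/8 + 1/16 + 5/16 = 3/4
  P(Y=2) = 0 + 1/16 + 1/16 = 1/8

H(X) = -[(3/8)·log₂(3/8) + (3/16)·log₂(3/16) + (7/16)·log₂(7/16)]
  = 0.5306 + 0.4528 + 0.5218
  = 1.5052 bits
H(Y) = -[(1/8)·log₂(1/8) + (3/4)·log₂(3/4) + (1/8)·log₂(1/8)]
  = 0.3750 + 0.3113 + 0.3750
  = 1.0613 bits
H(X,Y) = -[(3/8)·log₂(3/8) + (1/16)·log₂(1/16) + (1/16)·log₂(1/16) + (1/16)·log₂(1/16) + (1/16)·log₂(1/16) + (5/16)·log₂(5/16) + (1/16)·log₂(1/16)]
  = 0.5306 + 0.2500 + 0.2500 + 0.2500 + 0.2500 + 0.5244 + 0.2500
  = 2.3050 bits

I(X;Y) = H(X) + H(Y) - H(X,Y)
  = 1.5052 + 1.0613 - 2.3050
  = 0.2615 bits

I(X;Y) = 0.2615 bits > I(S;T) = 0.0000 bits, so (X, Y) has the higher mutual information (stronger dependence).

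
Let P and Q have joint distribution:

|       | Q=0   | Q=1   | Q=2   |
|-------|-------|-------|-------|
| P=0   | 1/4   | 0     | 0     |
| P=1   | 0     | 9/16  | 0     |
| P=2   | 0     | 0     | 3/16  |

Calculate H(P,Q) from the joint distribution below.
H(P,Q) = -Σ P(P,Q) log₂ P(P,Q), summed over the non-zero cells:
H(P,Q) = -[(1/4)·log₂(1/4) + (9/16)·log₂(9/16) + (3/16)·log₂(3/16)]
  = 0.5000 + 0.4669 + 0.4528
  = 1.4197 bits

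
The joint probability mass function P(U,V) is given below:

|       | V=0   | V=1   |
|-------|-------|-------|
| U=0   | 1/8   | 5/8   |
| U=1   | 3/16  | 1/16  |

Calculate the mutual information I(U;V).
Marginal P(U) (row sums):
  P(U=0) = 1/8 + 5/8 = 3/4
  P(U=1) = 3/16 + 1/16 = 1/4
Marginal P(V) (column sums):
  P(V=0) = 1/8 + 3/16 = 5/16
  P(V=1) = 5/8 + 1/16 = 11/16

H(U) = -[(3/4)·log₂(3/4) + (1/4)·log₂(1/4)]
  = 0.3113 + 0.5000
  = 0.8113 bits
H(V) = -[(5/16)·log₂(5/16) + (11/16)·log₂(11/16)]
  = 0.5244 + 0.3716
  = 0.8960 bits
H(U,V) = -[(1/8)·log₂(1/8) + (5/8)·log₂(5/8) + (3/16)·log₂(3/16) + (1/16)·log₂(1/16)]
  = 0.3750 + 0.4238 + 0.4528 + 0.2500
  = 1.5016 bits

I(U;V) = H(U) + H(V) - H(U,V)
  = 0.8113 + 0.8960 - 1.5016
  = 0.2057 bits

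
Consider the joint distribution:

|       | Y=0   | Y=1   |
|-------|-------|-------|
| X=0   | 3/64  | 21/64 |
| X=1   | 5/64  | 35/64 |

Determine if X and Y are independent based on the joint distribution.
Marginal P(X) (row sums):
  P(X=0) = 3/64 + 21/64 = 3/8
  P(X=1) = 5/64 + 35/64 = 5/8
Marginal P(Y) (column sums):
  P(Y=0) = 3/64 + 5/64 = 1/8
  P(Y=1) = 21/64 + 35/64 = 7/8

X and Y are independent iff P(X=i,Y=j) = P(X=i)·P(Y=j) for every cell.
  P(X=0)·P(Y=0) = 3/8 × 1/8 = 3/64 = P(X=0,Y=0) ✓
  P(X=0)·P(Y=1) = 3/8 × 7/8 = 21/64 = P(X=0,Y=1) ✓
  P(X=1)·P(Y=0) = 5/8 × 1/8 = 5/64 = P(X=1,Y=0) ✓
  P(X=1)·P(Y=1) = 5/8 × 7/8 = 35/64 = P(X=1,Y=1) ✓

Yes, X and Y are independent: every cell factors, so I(X;Y) = 0 bits.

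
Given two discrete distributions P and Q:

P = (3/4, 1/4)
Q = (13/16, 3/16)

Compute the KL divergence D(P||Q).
D(P||Q) = Σ P(i) log₂(P(i)/Q(i))
  i=0: (3/4) × log₂((3/4)/(13/16)) = (3/4) × log₂(12/13) = -0.0866
  i=1: (1/4) × log₂((1/4)/(3/16)) = (1/4) × log₂(4/3) = 0.1038
D(P||Q) = -0.0866 + 0.1038
  = 0.0172 bits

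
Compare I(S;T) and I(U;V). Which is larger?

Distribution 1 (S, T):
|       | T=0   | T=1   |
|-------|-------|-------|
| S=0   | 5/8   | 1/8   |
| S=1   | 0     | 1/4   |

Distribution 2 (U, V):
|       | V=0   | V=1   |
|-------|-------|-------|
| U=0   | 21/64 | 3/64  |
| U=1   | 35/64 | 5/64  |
Distribution 1 (S, T):
Marginal P(S) (row sums):
  P(S=0) = 5/8 + 1/8 = 3/4
  P(S=1) = 0 + 1/4 = 1/4
Marginal P(T) (column sums):
  P(T=0) = 5/8 + 0 = 5/8
  P(T=1) = 1/8 + 1/4 = 3/8

H(S) = -[(3/4)·log₂(3/4) + (1/4)·log₂(1/4)]
  = 0.3113 + 0.5000
  = 0.8113 bits
H(T) = -[(5/8)·log₂(5/8) + (3/8)·log₂(3/8)]
  = 0.4238 + 0.5306
  = 0.9544 bits
H(S,T) = -[(5/8)·log₂(5/8) + (1/8)·log₂(1/8) + (1/4)·log₂(1/4)]
  = 0.4238 + 0.3750 + 0.5000
  = 1.2988 bits

I(S;T) = H(S) + H(T) - H(S,T)
  = 0.8113 + 0.9544 - 1.2988
  = 0.4669 bits

Distribution 2 (U, V):
Marginal P(U) (row sums):
  P(U=0) = 21/64 + 3/64 = 3/8
  P(U=1) = 35/64 + 5/64 = 5/8
Marginal P(V) (column sums):
  P(V=0) = 21/64 + 35/64 = 7/8
  P(V=1) = 3/64 + 5/64 = 1/8

H(U) = -[(3/8)·log₂(3/8) + (5/8)·log₂(5/8)]
  = 0.5306 + 0.4238
  = 0.9544 bits
H(V) = -[(7/8)·log₂(7/8) + (1/8)·log₂(1/8)]
  = 0.1686 + 0.3750
  = 0.5436 bits
H(U,V) = -[(21/64)·log₂(21/64) + (3/64)·log₂(3/64) + (35/64)·log₂(35/64) + (5/64)·log₂(5/64)]
  = 0.5275 + 0.2070 + 0.4762 + 0.2873
  = 1.4980 bits

I(U;V) = H(U) + H(V) - H(U,V)
  = 0.9544 + 0.5436 - 1.4980
  = 0.0000 bits

I(S;T) = 0.4669 bits > I(U;V) = 0.0000 bits, so (S, T) has the higher mutual information (stronger dependence).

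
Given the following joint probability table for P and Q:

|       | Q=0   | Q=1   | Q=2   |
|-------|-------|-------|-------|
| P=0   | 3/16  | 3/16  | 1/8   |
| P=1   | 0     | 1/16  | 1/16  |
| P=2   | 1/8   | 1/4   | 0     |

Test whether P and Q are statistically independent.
Marginal P(P) (row sums):
  P(P=0) = 3/16 + 3/16 + 1/8 = 1/2
  P(P=1) = 0 + 1/16 + 1/16 = 1/8
  P(P=2) = 1/8 + 1/4 + 0 = 3/8
Marginal P(Q) (column sums):
  P(Q=0) = 3/16 + 0 + 1/8 = 5/16
  P(Q=1) = 3/16 + 1/16 + 1/4 = 1/2
  P(Q=2) = 1/8 + 1/16 + 0 = 3/16

P and Q are independent iff P(P=i,Q=j) = P(P=i)·P(Q=j) for every cell.
  P(P=0)·P(Q=0) = 1/2 × 5/16 = 5/32, but P(P=0,Q=0) = 3/16 ✗

No, P and Q are not independent. Quantitatively, I(P;Q) > 0:

H(P) = -[(1/2)·log₂(1/2) + (1/8)·log₂(1/8) + (3/8)·log₂(3/8)]
  = 0.5000 + 0.3750 + 0.5306
  = 1.4056 bits
H(Q) = -[(5/16)·log₂(5/16) + (1/2)·log₂(1/2) + (3/16)·log₂(3/16)]
  = 0.5244 + 0.5000 + 0.4528
  = 1.4772 bits
H(P,Q) = -[(3/16)·log₂(3/16) + (3/16)·log₂(3/16) + (1/8)·log₂(1/8) + (1/16)·log₂(1/16) + (1/16)·log₂(1/16) + (1/8)·log₂(1/8) + (1/4)·log₂(1/4)]
  = 0.4528 + 0.4528 + 0.3750 + 0.2500 + 0.2500 + 0.3750 + 0.5000
  = 2.6556 bits
I(P;Q) = H(P) + H(Q) - H(P,Q) = 1.4056 + 1.4772 - 2.6556 = 0.2272 bits > 0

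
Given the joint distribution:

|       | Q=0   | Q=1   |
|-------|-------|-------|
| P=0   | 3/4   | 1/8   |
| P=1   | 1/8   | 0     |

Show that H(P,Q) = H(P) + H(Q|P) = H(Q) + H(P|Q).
Marginal P(P) (row sums):
  P(P=0) = 3/4 + 1/8 = 7/8
  P(P=1) = 1/8 + 0 = 1/8
Marginal P(Q) (column sums):
  P(Q=0) = 3/4 + 1/8 = 7/8
  P(Q=1) = 1/8 + 0 = 1/8

Decomposition 1: H(P) + H(Q|P)
H(P) = -[(7/8)·log₂(7/8) + (1/8)·log₂(1/8)]
  = 0.1686 + 0.3750
  = 0.5436 bits
H(Q|P) = -Σ P(P,Q)·log₂ P(Q|P), where P(Q|P) = P(P,Q) / P(P)
  (cells with P(P,Q) = 0 contribute 0)
  (P=0,Q=0): P(Q|P) = (3/4)/(7/8) = 6/7;  -(3/4)·log₂(6/7) = 0.1668
  (P=0,Q=1): P(Q|P) = (1/8)/(7/8) = 1/7;  -(1/8)·log₂(1/7) = 0.3509
  (P=1,Q=0): P(Q|P) = (1/8)/(1/8) = 1;  -(1/8)·log₂(1) = 0.0000
H(Q|P) = 0.1668 + 0.3509 + 0.0000
  = 0.5177 bits
H(P) + H(Q|P) = 0.5436 + 0.5177 = 1.0613 bits

Decomposition 2: H(Q) + H(P|Q)
H(Q) = -[(7/8)·log₂(7/8) + (1/8)·log₂(1/8)]
  = 0.1686 + 0.3750
  = 0.5436 bits
H(P|Q) = -Σ P(P,Q)·log₂ P(P|Q), where P(P|Q) = P(P,Q) / P(Q)
  (cells with P(P,Q) = 0 contribute 0)
  (P=0,Q=0): P(P|Q) = (3/4)/(7/8) = 6/7;  -(3/4)·log₂(6/7) = 0.1668
  (P=0,Q=1): P(P|Q) = (1/8)/(1/8) = 1;  -(1/8)·log₂(1) = 0.0000
  (P=1,Q=0): P(P|Q) = (1/8)/(7/8) = 1/7;  -(1/8)·log₂(1/7) = 0.3509
H(P|Q) = 0.1668 + 0.0000 + 0.3509
  = 0.5177 bits
H(Q) + H(P|Q) = 0.5436 + 0.5177 = 1.0613 bits

Direct computation of the joint entropy:
H(P,Q) = -[(3/4)·log₂(3/4) + (1/8)·log₂(1/8) + (1/8)·log₂(1/8)]
  = 0.3113 + 0.3750 + 0.3750
  = 1.0613 bits

All three agree: H(P,Q) = 1.0613 bits ✓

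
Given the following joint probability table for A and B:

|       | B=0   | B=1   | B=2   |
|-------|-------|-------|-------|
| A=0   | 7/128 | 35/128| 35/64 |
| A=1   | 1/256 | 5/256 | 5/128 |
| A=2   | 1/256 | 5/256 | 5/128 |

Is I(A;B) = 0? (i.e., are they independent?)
Marginal P(A) (row sums):
  P(A=0) = 7/128 + 35/128 + 35/64 = 7/8
  P(A=1) = 1/256 + 5/256 + 5/128 = 1/16
  P(A=2) = 1/256 + 5/256 + 5/128 = 1/16
Marginal P(B) (column sums):
  P(B=0) = 7/128 + 1/256 + 1/256 = 1/16
  P(B=1) = 35/128 + 5/256 + 5/256 = 5/16
  P(B=2) = 35/64 + 5/128 + 5/128 = 5/8

A and B are independent iff P(A=i,B=j) = P(A=i)·P(B=j) for every cell.
  P(A=0)·P(B=0) = 7/8 × 1/16 = 7/128 = P(A=0,B=0) ✓
  P(A=0)·P(B=1) = 7/8 × 5/16 = 35/128 = P(A=0,B=1) ✓
  P(A=0)·P(B=2) = 7/8 × 5/8 = 35/64 = P(A=0,B=2) ✓
  P(A=1)·P(B=0) = 1/16 × 1/16 = 1/256 = P(A=1,B=0) ✓
  P(A=1)·P(B=1) = 1/16 × 5/16 = 5/256 = P(A=1,B=1) ✓
  P(A=1)·P(B=2) = 1/16 × 5/8 = 5/128 = P(A=1,B=2) ✓
  P(A=2)·P(B=0) = 1/16 × 1/16 = 1/256 = P(A=2,B=0) ✓
  P(A=2)·P(B=1) = 1/16 × 5/16 = 5/256 = P(A=2,B=1) ✓
  P(A=2)·P(B=2) = 1/16 × 5/8 = 5/128 = P(A=2,B=2) ✓

Yes, A and B are independent: every cell factors, so I(A;B) = 0 bits.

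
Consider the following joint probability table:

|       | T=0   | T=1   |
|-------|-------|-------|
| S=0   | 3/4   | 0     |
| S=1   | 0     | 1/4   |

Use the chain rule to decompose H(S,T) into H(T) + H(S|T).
By the chain rule: H(S,T) = H(T) + H(S|T)

Marginal P(T) (column sums):
  P(T=0) = 3/4 + 0 = 3/4
  P(T=1) = 0 + 1/4 = 1/4
H(T) = -[(3/4)·log₂(3/4) + (1/4)·log₂(1/4)]
  = 0.3113 + 0.5000
  = 0.8113 bits
H(S|T) = -Σ P(S,T)·log₂ P(S|T), where P(S|T) = P(S,T) / P(T)
  (cells with P(S,T) = 0 contribute 0)
  (S=0,T=0): P(S|T) = (3/4)/(3/4) = 1;  -(3/4)·log₂(1) = 0.0000
  (S=1,T=1): P(S|T) = (1/4)/(1/4) = 1;  -(1/4)·log₂(1) = 0.0000
H(S|T) = 0.0000 + 0.0000
  = 0.0000 bits

H(S,T) = H(T) + H(S|T) = 0.8113 + 0.0000 = 0.8113 bits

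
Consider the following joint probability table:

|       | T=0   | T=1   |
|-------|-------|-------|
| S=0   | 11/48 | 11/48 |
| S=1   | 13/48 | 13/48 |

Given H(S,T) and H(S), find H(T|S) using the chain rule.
From the chain rule: H(S,T) = H(S) + H(T|S)
Therefore: H(T|S) = H(S,T) - H(S)

H(S,T) = -[(11/48)·log₂(11/48) + (11/48)·log₂(11/48) + (13/48)·log₂(13/48) + (13/48)·log₂(13/48)]
  = 0.4871 + 0.4871 + 0.5104 + 0.5104
  = 1.9950 bits
Marginal P(S) (row sums):
  P(S=0) = 11/48 + 11/48 = 11/24
  P(S=1) = 13/48 + 13/48 = 13/24
H(S) = -[(11/24)·log₂(11/24) + (13/24)·log₂(13/24)]
  = 0.5159 + 0.4791
  = 0.9950 bits

H(T|S) = 1.9950 - 0.9950 = 1.0000 bits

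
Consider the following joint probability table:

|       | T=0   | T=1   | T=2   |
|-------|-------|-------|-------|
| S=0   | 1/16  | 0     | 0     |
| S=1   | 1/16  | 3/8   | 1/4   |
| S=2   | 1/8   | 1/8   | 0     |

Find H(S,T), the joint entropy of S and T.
H(S,T) = -Σ P(S,T) log₂ P(S,T), summed over the non-zero cells:
H(S,T) = -[(1/16)·log₂(1/16) + (1/16)·log₂(1/16) + (3/8)·log₂(3/8) + (1/4)·log₂(1/4) + (1/8)·log₂(1/8) + (1/8)·log₂(1/8)]
  = 0.2500 + 0.2500 + 0.5306 + 0.5000 + 0.3750 + 0.3750
  = 2.2806 bits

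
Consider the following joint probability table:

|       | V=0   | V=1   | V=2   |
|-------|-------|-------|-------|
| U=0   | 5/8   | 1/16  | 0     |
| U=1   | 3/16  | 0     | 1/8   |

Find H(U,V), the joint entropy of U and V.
H(U,V) = -Σ P(U,V) log₂ P(U,V), summed over the non-zero cells:
H(U,V) = -[(5/8)·log₂(5/8) + (1/16)·log₂(1/16) + (3/16)·log₂(3/16) + (1/8)·log₂(1/8)]
  = 0.4238 + 0.2500 + 0.4528 + 0.3750
  = 1.5016 bits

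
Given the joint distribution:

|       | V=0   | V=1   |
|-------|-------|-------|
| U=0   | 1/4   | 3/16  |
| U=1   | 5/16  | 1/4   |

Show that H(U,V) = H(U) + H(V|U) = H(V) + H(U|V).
Marginal P(U) (row sums):
  P(U=0) = 1/4 + 3/16 = 7/16
  P(U=1) = 5/16 + 1/4 = 9/16
Marginal P(V) (column sums):
  P(V=0) = 1/4 + 5/16 = 9/16
  P(V=1) = 3/16 + 1/4 = 7/16

Decomposition 1: H(U) + H(V|U)
H(U) = -[(7/16)·log₂(7/16) + (9/16)·log₂(9/16)]
  = 0.5218 + 0.4669
  = 0.9887 bits
H(V|U) = -Σ P(U,V)·log₂ P(V|U), where P(V|U) = P(U,V) / P(U)
  (U=0,V=0): P(V|U) = (1/4)/(7/16) = 4/7;  -(1/4)·log₂(4/7) = 0.2018
  (U=0,V=1): P(V|U) = (3/16)/(7/16) = 3/7;  -(3/16)·log₂(3/7) = 0.2292
  (U=1,V=0): P(V|U) = (5/16)/(9/16) = 5/9;  -(5/16)·log₂(5/9) = 0.2650
  (U=1,V=1): P(V|U) = (1/4)/(9/16) = 4/9;  -(1/4)·log₂(4/9) = 0.2925
H(V|U) = 0.2018 + 0.2292 + 0.2650 + 0.2925
  = 0.9885 bits
H(U) + H(V|U) = 0.9887 + 0.9885 = 1.9772 bits

Decomposition 2: H(V) + H(U|V)
H(V) = -[(9/16)·log₂(9/16) + (7/16)·log₂(7/16)]
  = 0.4669 + 0.5218
  = 0.9887 bits
H(U|V) = -Σ P(U,V)·log₂ P(U|V), where P(U|V) = P(U,V) / P(V)
  (U=0,V=0): P(U|V) = (1/4)/(9/16) = 4/9;  -(1/4)·log₂(4/9) = 0.2925
  (U=0,V=1): P(U|V) = (3/16)/(7/16) = 3/7;  -(3/16)·log₂(3/7) = 0.2292
  (U=1,V=0): P(U|V) = (5/16)/(9/16) = 5/9;  -(5/16)·log₂(5/9) = 0.2650
  (U=1,V=1): P(U|V) = (1/4)/(7/16) = 4/7;  -(1/4)·log₂(4/7) = 0.2018
H(U|V) = 0.2925 + 0.2292 + 0.2650 + 0.2018
  = 0.9885 bits
H(V) + H(U|V) = 0.9887 + 0.9885 = 1.9772 bits

Direct computation of the joint entropy:
H(U,V) = -[(1/4)·log₂(1/4) + (3/16)·log₂(3/16) + (5/16)·log₂(5/16) + (1/4)·log₂(1/4)]
  = 0.5000 + 0.4528 + 0.5244 + 0.5000
  = 1.9772 bits

All three agree: H(U,V) = 1.9772 bits ✓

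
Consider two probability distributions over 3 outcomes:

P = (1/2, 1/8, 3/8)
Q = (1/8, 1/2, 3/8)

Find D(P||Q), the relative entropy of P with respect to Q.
D(P||Q) = Σ P(i) log₂(P(i)/Q(i))
  i=0: (1/2) × log₂((1/2)/(1/8)) = (1/2) × log₂(4) = 1.0000
  i=1: (1/8) × log₂((1/8)/(1/2)) = (1/8) × log₂(1/4) = -0.2500
  i=2: (3/8) × log₂((3/8)/(3/8)) = (3/8) × log₂(1) = 0.0000
D(P||Q) = 1.0000 - 0.2500 + 0.0000
  = 0.7500 bits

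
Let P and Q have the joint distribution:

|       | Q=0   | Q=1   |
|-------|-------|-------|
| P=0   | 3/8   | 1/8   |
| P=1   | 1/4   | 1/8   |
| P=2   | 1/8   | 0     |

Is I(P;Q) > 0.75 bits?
Marginal P(P) (row sums):
  P(P=0) = 3/8 + 1/8 = 1/2
  P(P=1) = 1/4 + 1/8 = 3/8
  P(P=2) = 1/8 + 0 = 1/8
Marginal P(Q) (column sums):
  P(Q=0) = 3/8 + 1/4 + 1/8 = 3/4
  P(Q=1) = 1/8 + 1/8 + 0 = 1/4

H(P) = -[(1/2)·log₂(1/2) + (3/8)·log₂(3/8) + (1/8)·log₂(1/8)]
  = 0.5000 + 0.5306 + 0.3750
  = 1.4056 bits
H(Q) = -[(3/4)·log₂(3/4) + (1/4)·log₂(1/4)]
  = 0.3113 + 0.5000
  = 0.8113 bits
H(P,Q) = -[(3/8)·log₂(3/8) + (1/8)·log₂(1/8) + (1/4)·log₂(1/4) + (1/8)·log₂(1/8) + (1/8)·log₂(1/8)]
  = 0.5306 + 0.3750 + 0.5000 + 0.3750 + 0.3750
  = 2.1556 bits

I(P;Q) = H(P) + H(Q) - H(P,Q)
  = 1.4056 + 0.8113 - 2.1556
  = 0.0613 bits

No. I(P;Q) = 0.0613 bits, which is ≤ 0.75 bits.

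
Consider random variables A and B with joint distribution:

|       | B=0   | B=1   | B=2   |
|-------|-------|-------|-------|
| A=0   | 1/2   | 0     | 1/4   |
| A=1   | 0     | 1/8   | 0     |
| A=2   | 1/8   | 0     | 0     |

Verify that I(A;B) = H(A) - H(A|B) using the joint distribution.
Left side, from I(A;B) = H(A) + H(B) - H(A,B):
Marginal P(A) (row sums):
  P(A=0) = 1/2 + 0 + 1/4 = 3/4
  P(A=1) = 0 + 1/8 + 0 = 1/8
  P(A=2) = 1/8 + 0 + 0 = 1/8
Marginal P(B) (column sums):
  P(B=0) = 1/2 + 0 + 1/8 = 5/8
  P(B=1) = 0 + 1/8 + 0 = 1/8
  P(B=2) = 1/4 + 0 + 0 = 1/4

H(A) = -[(3/4)·log₂(3/4) + (1/8)·log₂(1/8) + (1/8)·log₂(1/8)]
  = 0.3113 + 0.3750 + 0.3750
  = 1.0613 bits
H(B) = -[(5/8)·log₂(5/8) + (1/8)·log₂(1/8) + (1/4)·log₂(1/4)]
  = 0.4238 + 0.3750 + 0.5000
  = 1.2988 bits
H(A,B) = -[(1/2)·log₂(1/2) + (1/4)·log₂(1/4) + (1/8)·log₂(1/8) + (1/8)·log₂(1/8)]
  = 0.5000 + 0.5000 + 0.3750 + 0.3750
  = 1.7500 bits

I(A;B) = H(A) + H(B) - H(A,B)
  = 1.0613 + 1.2988 - 1.7500
  = 0.6101 bits

Right side, with H(A|B) computed directly from the conditional probabilities:
H(A|B) = -Σ P(A,B)·log₂ P(A|B), where P(A|B) = P(A,B) / P(B)
  (cells with P(A,B) = 0 contribute 0)
  (A=0,B=0): P(A|B) = (1/2)/(5/8) = 4/5;  -(1/2)·log₂(4/5) = 0.1610
  (A=0,B=2): P(A|B) = (1/4)/(1/4) = 1;  -(1/4)·log₂(1) = 0.0000
  (A=1,B=1): P(A|B) = (1/8)/(1/8) = 1;  -(1/8)·log₂(1) = 0.0000
  (A=2,B=0): P(A|B) = (1/8)/(5/8) = 1/5;  -(1/8)·log₂(1/5) = 0.2902
H(A|B) = 0.1610 + 0.0000 + 0.0000 + 0.2902
  = 0.4512 bits
H(A) - H(A|B) = 1.0613 - 0.4512 = 0.6101 bits

Both sides equal 0.6101 bits, so I(A;B) = H(A) - H(A|B) ✓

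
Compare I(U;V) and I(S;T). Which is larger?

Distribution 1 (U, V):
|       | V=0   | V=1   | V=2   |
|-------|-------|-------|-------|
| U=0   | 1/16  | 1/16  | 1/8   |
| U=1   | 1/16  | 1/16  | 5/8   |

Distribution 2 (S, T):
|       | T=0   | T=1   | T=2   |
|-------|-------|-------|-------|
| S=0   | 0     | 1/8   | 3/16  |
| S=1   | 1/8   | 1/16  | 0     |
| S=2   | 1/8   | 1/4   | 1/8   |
Distribution 1 (U, V):
Marginal P(U) (row sums):
  P(U=0) = 1/16 + 1/16 + 1/8 = 1/4
  P(U=1) = 1/16 + 1/16 + 5/8 = 3/4
Marginal P(V) (column sums):
  P(V=0) = 1/16 + 1/16 = 1/8
  P(V=1) = 1/16 + 1/16 = 1/8
  P(V=2) = 1/8 + 5/8 = 3/4

H(U) = -[(1/4)·log₂(1/4) + (3/4)·log₂(3/4)]
  = 0.5000 + 0.3113
  = 0.8113 bits
H(V) = -[(1/8)·log₂(1/8) + (1/8)·log₂(1/8) + (3/4)·log₂(3/4)]
  = 0.3750 + 0.3750 + 0.3113
  = 1.0613 bits
H(U,V) = -[(1/16)·log₂(1/16) + (1/16)·log₂(1/16) + (1/8)·log₂(1/8) + (1/16)·log₂(1/16) + (1/16)·log₂(1/16) + (5/8)·log₂(5/8)]
  = 0.2500 + 0.2500 + 0.3750 + 0.2500 + 0.2500 + 0.4238
  = 1.7988 bits

I(U;V) = H(U) + H(V) - H(U,V)
  = 0.8113 + 1.0613 - 1.7988
  = 0.0738 bits

Distribution 2 (S, T):
Marginal P(S) (row sums):
  P(S=0) = 0 + 1/8 + 3/16 = 5/16
  P(S=1) = 1/8 + 1/16 + 0 = 3/16
  P(S=2) = 1/8 + 1/4 + 1/8 = 1/2
Marginal P(T) (column sums):
  P(T=0) = 0 + 1/8 + 1/8 = 1/4
  P(T=1) = 1/8 + 1/16 + 1/4 = 7/16
  P(T=2) = 3/16 + 0 + 1/8 = 5/16

H(S) = -[(5/16)·log₂(5/16) + (3/16)·log₂(3/16) + (1/2)·log₂(1/2)]
  = 0.5244 + 0.4528 + 0.5000
  = 1.4772 bits
H(T) = -[(1/4)·log₂(1/4) + (7/16)·log₂(7/16) + (5/16)·log₂(5/16)]
  = 0.5000 + 0.5218 + 0.5244
  = 1.5462 bits
H(S,T) = -[(1/8)·log₂(1/8) + (3/16)·log₂(3/16) + (1/8)·log₂(1/8) + (1/16)·log₂(1/16) + (1/8)·log₂(1/8) + (1/4)·log₂(1/4) + (1/8)·log₂(1/8)]
  = 0.3750 + 0.4528 + 0.3750 + 0.2500 + 0.3750 + 0.5000 + 0.3750
  = 2.7028 bits

I(S;T) = H(S) + H(T) - H(S,T)
  = 1.4772 + 1.5462 - 2.7028
  = 0.3206 bits

I(S;T) = 0.3206 bits > I(U;V) = 0.0738 bits, so (S, T) has the higher mutual information (stronger dependence).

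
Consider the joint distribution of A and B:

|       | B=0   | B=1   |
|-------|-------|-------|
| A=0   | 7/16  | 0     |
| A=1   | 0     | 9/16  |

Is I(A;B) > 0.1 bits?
Marginal P(A) (row sums):
  P(A=0) = 7/16 + 0 = 7/16
  P(A=1) = 0 + 9/16 = 9/16
Marginal P(B) (column sums):
  P(B=0) = 7/16 + 0 = 7/16
  P(B=1) = 0 + 9/16 = 9/16

H(A) = -[(7/16)·log₂(7/16) + (9/16)·log₂(9/16)]
  = 0.5218 + 0.4669
  = 0.9887 bits
H(B) = -[(7/16)·log₂(7/16) + (9/16)·log₂(9/16)]
  = 0.5218 + 0.4669
  = 0.9887 bits
H(A,B) = -[(7/16)·log₂(7/16) + (9/16)·log₂(9/16)]
  = 0.5218 + 0.4669
  = 0.9887 bits

I(A;B) = H(A) + H(B) - H(A,B)
  = 0.9887 + 0.9887 - 0.9887
  = 0.9887 bits

Yes. I(A;B) = 0.9887 bits, which is > 0.1 bits.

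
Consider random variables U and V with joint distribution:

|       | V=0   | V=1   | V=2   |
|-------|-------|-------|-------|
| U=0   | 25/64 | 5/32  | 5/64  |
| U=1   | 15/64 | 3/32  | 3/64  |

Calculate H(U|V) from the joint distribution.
Marginal P(V) (column sums):
  P(V=0) = 25/64 + 15/64 = 5/8
  P(V=1) = 5/32 + 3/32 = 1/4
  P(V=2) = 5/64 + 3/64 = 1/8

H(U|V) = -Σ P(U,V)·log₂ P(U|V), where P(U|V) = P(U,V) / P(V)
  (U=0,V=0): P(U|V) = (25/64)/(5/8) = 5/8;  -(25/64)·log₂(5/8) = 0.2649
  (U=0,V=1): P(U|V) = (5/32)/(1/4) = 5/8;  -(5/32)·log₂(5/8) = 0.1059
  (U=0,V=2): P(U|V) = (5/64)/(1/8) = 5/8;  -(5/64)·log₂(5/8) = 0.0530
  (U=1,V=0): P(U|V) = (15/64)/(5/8) = 3/8;  -(15/64)·log₂(3/8) = 0.3316
  (U=1,V=1): P(U|V) = (3/32)/(1/4) = 3/8;  -(3/32)·log₂(3/8) = 0.1327
  (U=1,V=2): P(U|V) = (3/64)/(1/8) = 3/8;  -(3/64)·log₂(3/8) = 0.0663
H(U|V) = 0.2649 + 0.1059 + 0.0530 + 0.3316 + 0.1327 + 0.0663
  = 0.9544 bits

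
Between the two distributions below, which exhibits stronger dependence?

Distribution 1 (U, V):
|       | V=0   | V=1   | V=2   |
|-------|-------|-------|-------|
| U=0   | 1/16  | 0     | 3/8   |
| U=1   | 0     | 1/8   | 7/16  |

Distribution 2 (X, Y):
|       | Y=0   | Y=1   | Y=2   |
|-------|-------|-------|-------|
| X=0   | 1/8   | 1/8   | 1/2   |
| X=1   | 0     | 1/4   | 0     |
Distribution 1 (U, V):
Marginal P(U) (row sums):
  P(U=0) = 1/16 + 0 + 3/8 = 7/16
  P(U=1) = 0 + 1/8 + 7/16 = 9/16
Marginal P(V) (column sums):
  P(V=0) = 1/16 + 0 = 1/16
  P(V=1) = 0 + 1/8 = 1/8
  P(V=2) = 3/8 + 7/16 = 13/16

H(U) = -[(7/16)·log₂(7/16) + (9/16)·log₂(9/16)]
  = 0.5218 + 0.4669
  = 0.9887 bits
H(V) = -[(1/16)·log₂(1/16) + (1/8)·log₂(1/8) + (13/16)·log₂(13/16)]
  = 0.2500 + 0.3750 + 0.2434
  = 0.8684 bits
H(U,V) = -[(1/16)·log₂(1/16) + (3/8)·log₂(3/8) + (1/8)·log₂(1/8) + (7/16)·log₂(7/16)]
  = 0.2500 + 0.5306 + 0.3750 + 0.5218
  = 1.6774 bits

I(U;V) = H(U) + H(V) - H(U,V)
  = 0.9887 + 0.8684 - 1.6774
  = 0.1797 bits

Distribution 2 (X, Y):
Marginal P(X) (row sums):
  P(X=0) = 1/8 + 1/8 + 1/2 = 3/4
  P(X=1) = 0 + 1/4 + 0 = 1/4
Marginal P(Y) (column sums):
  P(Y=0) = 1/8 + 0 = 1/8
  P(Y=1) = 1/8 + 1/4 = 3/8
  P(Y=2) = 1/2 + 0 = 1/2

H(X) = -[(3/4)·log₂(3/4) + (1/4)·log₂(1/4)]
  = 0.3113 + 0.5000
  = 0.8113 bits
H(Y) = -[(1/8)·log₂(1/8) + (3/8)·log₂(3/8) + (1/2)·log₂(1/2)]
  = 0.3750 + 0.5306 + 0.5000
  = 1.4056 bits
H(X,Y) = -[(1/8)·log₂(1/8) + (1/8)·log₂(1/8) + (1/2)·log₂(1/2) + (1/4)·log₂(1/4)]
  = 0.3750 + 0.3750 + 0.5000 + 0.5000
  = 1.7500 bits

I(X;Y) = H(X) + H(Y) - H(X,Y)
  = 0.8113 + 1.4056 - 1.7500
  = 0.4669 bits

I(X;Y) = 0.4669 bits > I(U;V) = 0.1797 bits, so (X, Y) has the higher mutual information (stronger dependence).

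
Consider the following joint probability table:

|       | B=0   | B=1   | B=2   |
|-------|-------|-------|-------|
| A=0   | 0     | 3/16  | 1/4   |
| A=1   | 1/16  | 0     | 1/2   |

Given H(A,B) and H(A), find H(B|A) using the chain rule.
From the chain rule: H(A,B) = H(A) + H(B|A)
Therefore: H(B|A) = H(A,B) - H(A)

H(A,B) = -[(3/16)·log₂(3/16) + (1/4)·log₂(1/4) + (1/16)·log₂(1/16) + (1/2)·log₂(1/2)]
  = 0.4528 + 0.5000 + 0.2500 + 0.5000
  = 1.7028 bits
Marginal P(A) (row sums):
  P(A=0) = 0 + 3/16 + 1/4 = 7/16
  P(A=1) = 1/16 + 0 + 1/2 = 9/16
H(A) = -[(7/16)·log₂(7/16) + (9/16)·log₂(9/16)]
  = 0.5218 + 0.4669
  = 0.9887 bits

H(B|A) = 1.7028 - 0.9887 = 0.7141 bits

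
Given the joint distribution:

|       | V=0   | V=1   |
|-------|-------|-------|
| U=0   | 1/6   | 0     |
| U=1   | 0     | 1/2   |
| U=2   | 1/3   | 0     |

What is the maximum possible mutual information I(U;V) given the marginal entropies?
The upper bound on mutual information is I(U;V) ≤ min(H(U), H(V)).

Marginal P(U) (row sums):
  P(U=0) = 1/6 + 0 = 1/6
  P(U=1) = 0 + 1/2 = 1/2
  P(U=2) = 1/3 + 0 = 1/3
Marginal P(V) (column sums):
  P(V=0) = 1/6 + 0 + 1/3 = 1/2
  P(V=1) = 0 + 1/2 + 0 = 1/2

H(U) = -[(1/6)·log₂(1/6) + (1/2)·log₂(1/2) + (1/3)·log₂(1/3)]
  = 0.4308 + 0.5000 + 0.5283
  = 1.4591 bits
H(V) = -[(1/2)·log₂(1/2) + (1/2)·log₂(1/2)]
  = 0.5000 + 0.5000
  = 1.0000 bits

Maximum possible I(U;V) = min(1.4591, 1.0000) = 1.0000 bits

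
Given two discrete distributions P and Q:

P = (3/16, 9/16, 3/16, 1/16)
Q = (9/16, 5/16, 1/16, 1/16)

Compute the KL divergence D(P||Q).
D(P||Q) = Σ P(i) log₂(P(i)/Q(i))
  i=0: (3/16) × log₂((3/16)/(9/16)) = (3/16) × log₂(1/3) = -0.2972
  i=1: (9/16) × log₂((9/16)/(5/16)) = (9/16) × log₂(9/5) = 0.4770
  i=2: (3/16) × log₂((3/16)/(1/16)) = (3/16) × log₂(3) = 0.2972
  i=3: (1/16) × log₂((1/16)/(1/16)) = (1/16) × log₂(1) = 0.0000
D(P||Q) = -0.2972 + 0.4770 + 0.2972 + 0.0000
  = 0.4770 bits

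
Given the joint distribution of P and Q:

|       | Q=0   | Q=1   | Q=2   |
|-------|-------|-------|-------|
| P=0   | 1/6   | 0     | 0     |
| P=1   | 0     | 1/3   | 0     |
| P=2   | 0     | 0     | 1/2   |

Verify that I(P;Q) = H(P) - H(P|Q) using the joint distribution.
Left side, from I(P;Q) = H(P) + H(Q) - H(P,Q):
Marginal P(P) (row sums):
  P(P=0) = 1/6 + 0 + 0 = 1/6
  P(P=1) = 0 + 1/3 + 0 = 1/3
  P(P=2) = 0 + 0 + 1/2 = 1/2
Marginal P(Q) (column sums):
  P(Q=0) = 1/6 + 0 + 0 = 1/6
  P(Q=1) = 0 + 1/3 + 0 = 1/3
  P(Q=2) = 0 + 0 + 1/2 = 1/2

H(P) = -[(1/6)·log₂(1/6) + (1/3)·log₂(1/3) + (1/2)·log₂(1/2)]
  = 0.4308 + 0.5283 + 0.5000
  = 1.4591 bits
H(Q) = -[(1/6)·log₂(1/6) + (1/3)·log₂(1/3) + (1/2)·log₂(1/2)]
  = 0.4308 + 0.5283 + 0.5000
  = 1.4591 bits
H(P,Q) = -[(1/6)·log₂(1/6) + (1/3)·log₂(1/3) + (1/2)·log₂(1/2)]
  = 0.4308 + 0.5283 + 0.5000
  = 1.4591 bits

I(P;Q) = H(P) + H(Q) - H(P,Q)
  = 1.4591 + 1.4591 - 1.4591
  = 1.4591 bits

Right side, with H(P|Q) computed directly from the conditional probabilities:
H(P|Q) = -Σ P(P,Q)·log₂ P(P|Q), where P(P|Q) = P(P,Q) / P(Q)
  (cells with P(P,Q) = 0 contribute 0)
  (P=0,Q=0): P(P|Q) = (1/6)/(1/6) = 1;  -(1/6)·log₂(1) = 0.0000
  (P=1,Q=1): P(P|Q) = (1/3)/(1/3) = 1;  -(1/3)·log₂(1) = 0.0000
  (P=2,Q=2): P(P|Q) = (1/2)/(1/2) = 1;  -(1/2)·log₂(1) = 0.0000
H(P|Q) = 0.0000 + 0.0000 + 0.0000
  = 0.0000 bits
H(P) - H(P|Q) = 1.4591 - 0.0000 = 1.4591 bits

Both sides equal 1.4591 bits, so I(P;Q) = H(P) - H(P|Q) ✓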